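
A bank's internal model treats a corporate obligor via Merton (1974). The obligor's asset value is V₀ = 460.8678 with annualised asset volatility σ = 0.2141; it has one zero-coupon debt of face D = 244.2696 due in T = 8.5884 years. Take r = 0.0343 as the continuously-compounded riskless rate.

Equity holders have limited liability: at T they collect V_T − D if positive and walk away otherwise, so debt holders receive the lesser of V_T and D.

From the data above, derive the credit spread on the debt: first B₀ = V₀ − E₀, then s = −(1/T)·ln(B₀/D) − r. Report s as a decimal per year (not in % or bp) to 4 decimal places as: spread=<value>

Apply the equity-as-call identities (strike 244.2696, horizon 8.5884 years):
d₁ = [ln(V₀/D) + (r + σ²/2)T] / (σ√T)
   = [ln(460.8678/244.2696) + (0.0343 + 0.5·0.2141²)·8.5884] / (0.2141·√8.5884)
   = [0.634839 + 0.491423] / 0.627441 = 1.795009
d₂ = d₁ − σ√T = 1.795009 − 0.627441 = 1.167568
N(d₁) = 0.963674,  N(d₂) = 0.878509,  e^(−rT) = 0.744843
E₀ = V₀·N(d₁) − D·e^(−rT)·N(d₂)
   = 460.8678·0.963674 − 244.2696·0.744843·0.878509 = 284.288087
B₀ = V₀ − E₀ = 460.8678 − 284.288087 = 176.579713
spread = −(1/T)·ln(B₀/D) − r = −(1/8.5884)·ln(176.579713/244.2696) − 0.0343 = 0.00348354

spread=0.0035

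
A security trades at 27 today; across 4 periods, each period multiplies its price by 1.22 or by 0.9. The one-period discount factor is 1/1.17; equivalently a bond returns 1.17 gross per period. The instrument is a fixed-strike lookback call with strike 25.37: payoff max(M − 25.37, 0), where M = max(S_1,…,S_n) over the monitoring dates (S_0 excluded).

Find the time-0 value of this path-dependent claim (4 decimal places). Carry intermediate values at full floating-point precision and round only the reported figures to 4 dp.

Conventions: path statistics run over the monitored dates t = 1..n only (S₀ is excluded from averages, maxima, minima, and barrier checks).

Under the martingale measure an up-move has probability p* = 0.8438; value the claim as the probability-weighted average of per-path payoffs, discounted 4 periods at R = 1.17.
Enumerate all 2^4 = 16 price paths (U = up ×1.22, D = down ×0.9); each path with k up-moves has probability p*^k·(1−p*)^(4−k).
DDDD: M=24.3000, payoff=0.0000, prob=0.000596
UDDD: M=32.9400, payoff=7.5700, prob=0.003219
DUDD: M=29.6460, payoff=4.2760, prob=0.003219
UUDD: M=40.1868, payoff=14.8168, prob=0.017381
DDUD: M=26.6814, payoff=1.3114, prob=0.003219
UDUD: M=36.1681, payoff=10.7981, prob=0.017381
DUUD: M=36.1681, payoff=10.7981, prob=0.017381
UUUD: M=49.0279, payoff=23.6579, prob=0.093856
DDDU: M=24.3000, payoff=0.0000, prob=0.003219
UDDU: M=32.9400, payoff=7.5700, prob=0.017381
DUDU: M=32.5513, payoff=7.1813, prob=0.017381
UUDU: M=44.1251, payoff=18.7551, prob=0.093856
DDUU: M=32.5513, payoff=7.1813, prob=0.017381
UDUU: M=44.1251, payoff=18.7551, prob=0.093856
DUUU: M=44.1251, payoff=18.7551, prob=0.093856
UUUU: M=59.8140, payoff=34.4440, prob=0.506822
Price = Σ prob·payoff / R^4 = 26.014681 / 1.873887 = 13.8827

price = 13.8827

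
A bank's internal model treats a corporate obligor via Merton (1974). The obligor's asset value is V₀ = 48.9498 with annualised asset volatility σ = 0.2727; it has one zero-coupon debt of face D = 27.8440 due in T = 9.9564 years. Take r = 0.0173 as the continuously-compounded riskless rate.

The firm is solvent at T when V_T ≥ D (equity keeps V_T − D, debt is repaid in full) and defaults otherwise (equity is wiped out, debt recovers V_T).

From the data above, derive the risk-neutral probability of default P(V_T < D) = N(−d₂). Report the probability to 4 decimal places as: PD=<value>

Work the structural quantities from V₀ = 48.9498 against face 27.8440:
d₁ = [ln(V₀/D) + (r + σ²/2)T] / (σ√T)
   = [ln(48.9498/27.8440) + (0.0173 + 0.5·0.2727²)·9.9564] / (0.2727·√9.9564)
   = [0.564178 + 0.542451] / 0.860471 = 1.286073
d₂ = d₁ − σ√T = 1.286073 − 0.860471 = 0.425602
risk-neutral PD = N(−d₂) = N(-0.425602) = 0.335199

PD=0.3352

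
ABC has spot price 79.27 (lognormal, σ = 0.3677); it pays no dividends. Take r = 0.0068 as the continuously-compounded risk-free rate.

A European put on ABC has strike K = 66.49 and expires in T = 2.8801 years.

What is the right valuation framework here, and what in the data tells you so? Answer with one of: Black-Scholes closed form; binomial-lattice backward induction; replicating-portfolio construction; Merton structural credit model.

Key observation: everything needed for the exact continuous-time valuation of the European put on ABC (strike 66.49) is given, and no feature rules the closed form out.

framework: Black-Scholes closed form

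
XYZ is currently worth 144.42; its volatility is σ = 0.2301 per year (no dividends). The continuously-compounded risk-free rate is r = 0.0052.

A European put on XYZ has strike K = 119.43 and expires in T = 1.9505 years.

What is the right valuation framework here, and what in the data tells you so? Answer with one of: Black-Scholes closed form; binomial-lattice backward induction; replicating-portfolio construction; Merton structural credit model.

framework: Black-Scholes closed form

Key observation: the strike-119.43 put on XYZ is European-exercise on a continuously-modelled lognormal underlying, so its value is a single closed-form evaluation.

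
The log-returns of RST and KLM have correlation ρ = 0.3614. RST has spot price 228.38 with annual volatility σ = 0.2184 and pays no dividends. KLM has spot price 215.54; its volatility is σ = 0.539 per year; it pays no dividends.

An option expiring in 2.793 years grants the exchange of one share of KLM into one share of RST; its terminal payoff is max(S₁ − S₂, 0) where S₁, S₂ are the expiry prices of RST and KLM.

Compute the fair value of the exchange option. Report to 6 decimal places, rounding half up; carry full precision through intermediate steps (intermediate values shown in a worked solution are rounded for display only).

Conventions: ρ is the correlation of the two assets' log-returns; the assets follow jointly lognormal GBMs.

σ_eff = √(σ₁² + σ₂² − 2ρσ₁σ₂) = √(0.2184² + 0.539² − 2·0.3614·0.2184·0.539) = 0.503124
d₁ = (ln(S₁/S₂) + (q₂ − q₁ + σ_eff²/2)T) / (σ_eff√T) = (ln(228.38/215.54) + (0.0 − 0.0 + 0.126567)·2.793) / 0.840834 = 0.489235
d₂ = d₁ − σ_eff√T = 0.489235 − 0.840834 = -0.351599
N(d₁) = 0.687662,  N(d₂) = 0.362570
V = S₁·e^{−q₁T}·N(d₁) − S₂·e^{−q₂T}·N(d₂) = 157.048301 − 78.148237 = 78.900065
Key observation: the rate r is irrelevant here: denominating values in KLM turns the exchange into a ratio option on S₁/S₂, and discounting at r drops out.

exchange price = 78.900065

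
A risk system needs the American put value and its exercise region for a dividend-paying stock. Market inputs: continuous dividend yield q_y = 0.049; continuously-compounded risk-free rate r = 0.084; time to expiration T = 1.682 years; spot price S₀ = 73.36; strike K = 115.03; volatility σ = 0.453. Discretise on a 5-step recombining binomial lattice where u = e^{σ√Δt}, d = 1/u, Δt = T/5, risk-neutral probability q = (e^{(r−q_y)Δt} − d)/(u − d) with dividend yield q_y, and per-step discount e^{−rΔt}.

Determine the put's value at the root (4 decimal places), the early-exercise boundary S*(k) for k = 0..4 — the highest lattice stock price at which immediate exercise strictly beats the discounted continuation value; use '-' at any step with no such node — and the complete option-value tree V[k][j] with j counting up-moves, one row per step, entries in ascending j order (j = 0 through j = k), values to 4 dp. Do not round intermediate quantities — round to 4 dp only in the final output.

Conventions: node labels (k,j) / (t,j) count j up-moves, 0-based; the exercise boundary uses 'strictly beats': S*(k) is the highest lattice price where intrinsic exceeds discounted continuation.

Δt=0.33640, u=1.30049, d=0.76894, q=0.45697, disc=e^(-rΔt)=0.97214
k=5 terminal: V=max(K-S,0) → 95.3091 81.6766 58.6204 19.6262 0.0000 0.0000
k=4: j=0 S=25.6468 intr=89.3832 cont=86.5975 V=89.3832[EX]; j=1 S=43.3757 intr=71.6543 cont=69.1585 V=71.6543[EX]; j=2 S=73.3600 intr=41.6700 cont=39.6643 V=41.6700[EX]; j=3 S=124.0716 intr=0.0000 cont=10.3606 V=10.3606[hold]; j=4 S=209.8386 intr=0.0000 cont=0.0000 V=0.0000[hold]  S*(4)=73.3600
k=3: j=0 S=33.3534 intr=81.6766 cont=79.0169 V=81.6766[EX]; j=1 S=56.4096 intr=58.6204 cont=56.3377 V=58.6204[EX]; j=2 S=95.4038 intr=19.6262 cont=26.6001 V=26.6001[hold]; j=3 S=161.3537 intr=0.0000 cont=5.4694 V=5.4694[hold]  S*(3)=56.4096
k=2: j=0 S=43.3757 intr=71.6543 cont=69.1585 V=71.6543[EX]; j=1 S=73.3600 intr=41.6700 cont=42.7625 V=42.7625[hold]; j=2 S=124.0716 intr=0.0000 cont=16.4719 V=16.4719[hold]  S*(2)=43.3757
k=1: j=0 S=56.4096 intr=58.6204 cont=56.8230 V=58.6204[EX]; j=1 S=95.4038 intr=19.6262 cont=29.8917 V=29.8917[hold]  S*(1)=56.4096
k=0: j=0 S=73.3600 intr=41.6700 cont=44.2247 V=44.2247[hold]  S*(0)=-

price = 44.2247
boundary = - 56.4096 43.3757 56.4096 73.3600
tree:
44.2247
58.6204 29.8917
71.6543 42.7625 16.4719
81.6766 58.6204 26.6001 5.4694
89.3832 71.6543 41.6700 10.3606 0.0000
95.3091 81.6766 58.6204 19.6262 0.0000 0.0000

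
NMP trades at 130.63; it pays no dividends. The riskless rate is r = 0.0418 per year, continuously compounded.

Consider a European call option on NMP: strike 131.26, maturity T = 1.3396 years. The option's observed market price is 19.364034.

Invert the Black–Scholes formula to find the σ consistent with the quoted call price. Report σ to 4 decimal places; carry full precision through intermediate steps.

sigma = 0.2714

At σ = 0.2714 the Black–Scholes value reproduces the quote:
σ√T = 0.2714·√1.3396 = 0.314121
d₁ = (ln(S/K) + (r+σ²/2)T) / (σ√T) = (ln(130.63/131.26) + (0.0418+0.2714²/2)·1.3396) / 0.314121 = (-0.004811 + 0.105331) / 0.314121 = 0.320004
d₂ = d₁ − σ√T = 0.320004 − 0.314121 = 0.005883
e^{−rT} = 0.945544
N(d₁) = 0.625517,  N(d₂) = 0.502347
V = S·N(d₁) − K·e^{−rT}·N(d₂) = 81.711349 − 62.347315 = 19.364034 (the observed quote) — the price is monotone increasing in volatility, hence this σ is the only solution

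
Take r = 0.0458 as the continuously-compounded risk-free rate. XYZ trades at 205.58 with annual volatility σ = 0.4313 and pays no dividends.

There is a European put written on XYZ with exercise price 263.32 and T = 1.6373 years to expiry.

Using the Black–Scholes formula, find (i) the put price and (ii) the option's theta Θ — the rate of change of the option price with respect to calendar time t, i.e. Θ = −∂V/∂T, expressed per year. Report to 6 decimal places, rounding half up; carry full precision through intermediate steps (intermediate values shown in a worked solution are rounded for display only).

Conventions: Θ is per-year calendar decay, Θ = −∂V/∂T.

σ√T = 0.4313·√1.6373 = 0.551879
d₁ = (ln(S/K) + (r+σ²/2)T) / (σ√T) = (ln(205.58/263.32) + (0.0458+0.4313²/2)·1.6373) / 0.551879 = (-0.247535 + 0.227273) / 0.551879 = -0.036714
d₂ = d₁ − σ√T = -0.036714 − 0.551879 = -0.588592
e^{−rT} = 0.927754
N(−d₁) = 0.514643,  N(−d₂) = 0.721933
Put price V = K·e^{−rT}·N(−d₂) − S·N(−d₁) = 176.365426 − 105.800367 = 70.565059
φ(d₁) = (1/√(2π))·e^{−d₁²/2} = 0.398674
Θ = −S·φ(d₁)·σ/(2√T) + r·K·e^{−rT}·N(−d₂) = −13.812859 + 8.077537 = -5.735322

price = 70.565059
Θ = -5.735322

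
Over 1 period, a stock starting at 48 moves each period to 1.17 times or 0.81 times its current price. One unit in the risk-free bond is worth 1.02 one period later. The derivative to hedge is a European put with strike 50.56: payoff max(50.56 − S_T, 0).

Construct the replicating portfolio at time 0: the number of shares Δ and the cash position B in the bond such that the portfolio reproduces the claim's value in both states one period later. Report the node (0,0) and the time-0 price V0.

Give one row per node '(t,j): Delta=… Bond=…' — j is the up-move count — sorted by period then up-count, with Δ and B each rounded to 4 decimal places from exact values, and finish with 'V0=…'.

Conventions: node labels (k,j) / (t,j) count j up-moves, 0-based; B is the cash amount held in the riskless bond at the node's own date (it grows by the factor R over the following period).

(0,0): Delta=-0.6759 Bond=37.2157
V0=4.7712

No-arbitrage ⇒ martingale measure with p* = (R−d)/(u−d) = 0.5833.
Terminal payoffs: V(1,0)=11.6800, V(1,1)=0.0000
(0,0): S=48.0000. Δ = (V_up−V_dn)/(S_up−S_dn) = (0.0000−11.6800)/(56.1600−38.8800) = -0.6759. V = [p*·0.0000 + (1−p*)·11.6800]/1.02 = 4.7712. B = V − Δ·S = 37.2157.
As a check, the time-0 holding Δ(0,0)·S0 + B(0,0) comes to 4.7712 — exactly V0.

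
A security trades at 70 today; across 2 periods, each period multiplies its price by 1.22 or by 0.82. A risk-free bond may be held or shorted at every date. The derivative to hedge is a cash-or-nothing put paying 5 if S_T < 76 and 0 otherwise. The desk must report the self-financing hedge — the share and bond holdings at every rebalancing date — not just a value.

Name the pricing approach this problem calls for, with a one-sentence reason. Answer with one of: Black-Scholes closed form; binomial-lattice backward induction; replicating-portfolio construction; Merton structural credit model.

framework: replicating-portfolio construction

Key observation: a price alone would not answer the question — the per-node share/bond construction on the spot-70, 1.22/0.82 tree is required, and only the replicating-portfolio method yields it.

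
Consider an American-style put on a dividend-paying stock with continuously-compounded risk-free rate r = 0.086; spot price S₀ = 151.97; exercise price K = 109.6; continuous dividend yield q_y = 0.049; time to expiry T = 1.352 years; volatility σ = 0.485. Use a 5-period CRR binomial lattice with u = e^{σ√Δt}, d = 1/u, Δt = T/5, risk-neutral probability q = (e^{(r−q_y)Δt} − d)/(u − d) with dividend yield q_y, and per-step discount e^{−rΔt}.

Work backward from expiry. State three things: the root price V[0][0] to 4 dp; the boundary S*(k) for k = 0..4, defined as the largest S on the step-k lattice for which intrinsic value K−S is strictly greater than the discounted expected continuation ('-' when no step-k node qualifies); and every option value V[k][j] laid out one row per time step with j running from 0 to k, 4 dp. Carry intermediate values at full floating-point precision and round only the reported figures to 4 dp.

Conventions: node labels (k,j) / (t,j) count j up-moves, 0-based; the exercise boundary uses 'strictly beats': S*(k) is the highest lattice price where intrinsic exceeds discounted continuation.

Δt=0.27040, u=1.28685, d=0.77709, q=0.45701, disc=e^(-rΔt)=0.97701
k=5 terminal: V=max(K-S,0) → 66.5362 38.2867 0.0000 0.0000 0.0000 0.0000
k=4: j=0 S=55.4168 intr=54.1832 cont=52.3933 V=54.1832[EX]; j=1 S=91.7698 intr=17.8302 cont=20.3115 V=20.3115[hold]; j=2 S=151.9700 intr=0.0000 cont=0.0000 V=0.0000[hold]; j=3 S=251.6610 intr=0.0000 cont=0.0000 V=0.0000[hold]; j=4 S=416.7486 intr=0.0000 cont=0.0000 V=0.0000[hold]  S*(4)=55.4168
k=3: j=0 S=71.3133 intr=38.2867 cont=37.8140 V=38.2867[EX]; j=1 S=118.0943 intr=0.0000 cont=10.7755 V=10.7755[hold]; j=2 S=195.5631 intr=0.0000 cont=0.0000 V=0.0000[hold]; j=3 S=323.8509 intr=0.0000 cont=0.0000 V=0.0000[hold]  S*(3)=71.3133
k=2: j=0 S=91.7698 intr=17.8302 cont=25.1228 V=25.1228[hold]; j=1 S=151.9700 intr=0.0000 cont=5.7165 V=5.7165[hold]; j=2 S=251.6610 intr=0.0000 cont=0.0000 V=0.0000[hold]  S*(2)=-
k=1: j=0 S=118.0943 intr=0.0000 cont=15.8804 V=15.8804[hold]; j=1 S=195.5631 intr=0.0000 cont=3.0327 V=3.0327[hold]  S*(1)=-
k=0: j=0 S=151.9700 intr=0.0000 cont=9.7788 V=9.7788[hold]  S*(0)=-

price = 9.7788
boundary = - - - 71.3133 55.4168
tree:
9.7788
15.8804 3.0327
25.1228 5.7165 0.0000
38.2867 10.7755 0.0000 0.0000
54.1832 20.3115 0.0000 0.0000 0.0000
66.5362 38.2867 0.0000 0.0000 0.0000 0.0000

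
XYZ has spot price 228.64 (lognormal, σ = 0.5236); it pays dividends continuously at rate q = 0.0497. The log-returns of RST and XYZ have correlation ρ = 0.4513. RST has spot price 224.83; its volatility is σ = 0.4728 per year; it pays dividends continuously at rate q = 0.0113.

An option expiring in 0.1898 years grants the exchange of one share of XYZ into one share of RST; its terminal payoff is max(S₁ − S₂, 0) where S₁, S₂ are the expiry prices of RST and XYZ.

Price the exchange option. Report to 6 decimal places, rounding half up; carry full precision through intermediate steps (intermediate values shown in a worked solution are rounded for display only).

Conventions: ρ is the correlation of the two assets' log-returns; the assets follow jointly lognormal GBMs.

exchange price = 19.418374

σ_eff = √(σ₁² + σ₂² − 2ρσ₁σ₂) = √(0.4728² + 0.5236² − 2·0.4513·0.4728·0.5236) = 0.523690
d₁ = (ln(S₁/S₂) + (q₂ − q₁ + σ_eff²/2)T) / (σ_eff√T) = (ln(224.83/228.64) + (0.0497 − 0.0113 + 0.137125)·0.1898) / 0.228151 = 0.072367
d₂ = d₁ − σ_eff√T = 0.072367 − 0.228151 = -0.155784
N(d₁) = 0.528845,  N(d₂) = 0.438102
V = S₁·e^{−q₁T}·N(d₁) − S₂·e^{−q₂T}·N(d₂) = 118.645495 − 99.227120 = 19.418374
Key observation: the rate r is irrelevant here: denominating values in XYZ turns the exchange into a ratio option on S₁/S₂, and discounting at r drops out.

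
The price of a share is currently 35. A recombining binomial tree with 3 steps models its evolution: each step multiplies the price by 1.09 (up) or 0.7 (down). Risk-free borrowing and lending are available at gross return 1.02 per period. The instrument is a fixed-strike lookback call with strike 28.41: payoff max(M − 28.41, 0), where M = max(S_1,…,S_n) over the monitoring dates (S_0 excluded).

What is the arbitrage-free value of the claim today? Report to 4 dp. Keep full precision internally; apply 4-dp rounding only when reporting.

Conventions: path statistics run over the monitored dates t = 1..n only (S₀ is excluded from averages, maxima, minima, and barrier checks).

price = 11.7368

Set p* = 0.8205 (from d < R < u); the path-dependent value is the discounted p*-expectation over all price paths.
Enumerate all 2^3 = 8 price paths (U = up ×1.09, D = down ×0.7); each path with k up-moves has probability p*^k·(1−p*)^(3−k).
DDD: M=24.5000, payoff=0.0000, prob=0.005782
UDD: M=38.1500, payoff=9.7400, prob=0.026433
DUD: M=26.7050, payoff=0.0000, prob=0.026433
UUD: M=41.5835, payoff=13.1735, prob=0.120838
DDU: M=24.5000, payoff=0.0000, prob=0.026433
UDU: M=38.1500, payoff=9.7400, prob=0.120838
DUU: M=29.1085, payoff=0.6985, prob=0.120838
UUU: M=45.3260, payoff=16.9160, prob=0.552403
Price = Σ prob·payoff / R^3 = 12.455145 / 1.061208 = 11.7368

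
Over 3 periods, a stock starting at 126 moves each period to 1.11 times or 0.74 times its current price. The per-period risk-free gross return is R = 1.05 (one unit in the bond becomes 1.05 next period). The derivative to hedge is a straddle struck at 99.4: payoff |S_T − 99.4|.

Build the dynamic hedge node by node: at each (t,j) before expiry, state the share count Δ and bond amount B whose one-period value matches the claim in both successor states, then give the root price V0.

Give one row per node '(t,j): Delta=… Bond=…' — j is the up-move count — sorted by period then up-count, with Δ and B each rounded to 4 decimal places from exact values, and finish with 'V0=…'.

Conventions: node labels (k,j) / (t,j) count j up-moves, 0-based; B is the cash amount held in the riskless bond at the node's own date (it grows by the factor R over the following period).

Since d<R<u, set p* = (R−d)/(u−d) = 0.8378; price each node as the discounted p*-expectation of its children.
Payoffs at expiry: V(3,0)=48.3418, V(3,1)=22.8127, V(3,2)=15.4810, V(3,3)=72.9215
Node (2,0) S=68.9976: V=(p*·22.8127+(1−p*)·48.3418)/1.05=25.6691; Δ=(22.8127−48.3418)/(76.5873−51.0582)=-1.0000; B=V−Δ·S=94.6667
Node (2,1) S=103.4964: V=(p*·15.4810+(1−p*)·22.8127)/1.05=15.8761; Δ=(15.4810−22.8127)/(114.8810−76.5873)=-0.1915; B=V−Δ·S=35.6914
Node (2,2) S=155.2446: V=(p*·72.9215+(1−p*)·15.4810)/1.05=60.5779; Δ=(72.9215−15.4810)/(172.3215−114.8810)=1.0000; B=V−Δ·S=-94.6667
Node (1,0) S=93.2400: V=(p*·15.8761+(1−p*)·25.6691)/1.05=16.6325; Δ=(15.8761−25.6691)/(103.4964−68.9976)=-0.2839; B=V−Δ·S=43.1000
Node (1,1) S=139.8600: V=(p*·60.5779+(1−p*)·15.8761)/1.05=50.7895; Δ=(60.5779−15.8761)/(155.2446−103.4964)=0.8638; B=V−Δ·S=-70.0262
Node (0,0) S=126.0000: V=(p*·50.7895+(1−p*)·16.6325)/1.05=43.0958; Δ=(50.7895−16.6325)/(139.8600−93.2400)=0.7327; B=V−Δ·S=-49.2204
As a check, the time-0 holding Δ(0,0)·S0 + B(0,0) comes to 43.0958 — exactly V0.

(0,0): Delta=0.7327 Bond=-49.2204
(1,0): Delta=-0.2839 Bond=43.1000
(1,1): Delta=0.8638 Bond=-70.0262
(2,0): Delta=-1.0000 Bond=94.6667
(2,1): Delta=-0.1915 Bond=35.6914
(2,2): Delta=1.0000 Bond=-94.6667
V0=43.0958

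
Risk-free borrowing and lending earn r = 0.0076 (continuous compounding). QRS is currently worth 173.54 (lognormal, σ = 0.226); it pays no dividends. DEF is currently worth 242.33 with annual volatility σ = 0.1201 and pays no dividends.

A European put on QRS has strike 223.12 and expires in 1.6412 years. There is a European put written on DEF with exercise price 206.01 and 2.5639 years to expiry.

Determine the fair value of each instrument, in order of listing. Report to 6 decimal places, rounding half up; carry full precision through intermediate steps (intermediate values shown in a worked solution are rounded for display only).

[QRS put K=223.12]
σ√T = 0.226·√1.6412 = 0.289527
d₁ = (ln(S/K) + (r+σ²/2)T) / (σ√T) = (ln(173.54/223.12) + (0.0076+0.226²/2)·1.6412) / 0.289527 = (-0.251302 + 0.054386) / 0.289527 = -0.680128
d₂ = d₁ − σ√T = -0.680128 − 0.289527 = -0.969655
e^{−rT} = 0.987604
N(−d₁) = 0.751788,  N(−d₂) = 0.833891
price = K·e^{−rT}·N(−d₂) − S·N(−d₁) = 183.751415 − 130.465352 = 53.286063
[DEF put K=206.01]
σ√T = 0.1201·√2.5639 = 0.192306
d₁ = (ln(S/K) + (r+σ²/2)T) / (σ√T) = (ln(242.33/206.01) + (0.0076+0.1201²/2)·2.5639) / 0.192306 = (0.162376 + 0.037976) / 0.192306 = 1.041839
d₂ = d₁ − σ√T = 1.041839 − 0.192306 = 0.849533
e^{−rT} = 0.980703
N(−d₁) = 0.148743,  N(−d₂) = 0.197792
price = K·e^{−rT}·N(−d₂) − S·N(−d₁) = 39.960927 − 36.044931 = 3.915997

price(QRS put K=223.12) = 53.286063
price(DEF put K=206.01) = 3.915997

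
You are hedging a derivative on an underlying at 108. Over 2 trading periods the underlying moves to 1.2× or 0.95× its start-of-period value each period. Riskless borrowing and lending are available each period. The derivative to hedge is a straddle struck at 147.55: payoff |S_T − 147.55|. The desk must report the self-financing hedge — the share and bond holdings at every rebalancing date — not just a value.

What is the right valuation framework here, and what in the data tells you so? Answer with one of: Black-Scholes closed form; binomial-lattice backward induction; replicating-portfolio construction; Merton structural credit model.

framework: replicating-portfolio construction

Key observation: the task asks for the hedge itself — share and bond holdings at every node of the 2-period tree on spot 108 with factors 1.2/0.95 — which is exactly what the replicating-portfolio construction produces.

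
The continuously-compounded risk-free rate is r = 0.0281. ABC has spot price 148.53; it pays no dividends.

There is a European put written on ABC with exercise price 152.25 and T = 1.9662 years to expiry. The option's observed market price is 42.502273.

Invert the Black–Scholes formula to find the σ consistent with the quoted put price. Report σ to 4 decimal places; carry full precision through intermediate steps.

sigma = 0.5603

At σ = 0.5603 the Black–Scholes value reproduces the quote:
σ√T = 0.5603·√1.9662 = 0.785660
d₁ = (ln(S/K) + (r+σ²/2)T) / (σ√T) = (ln(148.53/152.25) + (0.0281+0.5603²/2)·1.9662) / 0.785660 = (-0.024737 + 0.363881) / 0.785660 = 0.431668
d₂ = d₁ − σ√T = 0.431668 − 0.785660 = -0.353992
e^{−rT} = 0.946248
N(−d₁) = 0.332992,  N(−d₂) = 0.638328
V = K·e^{−rT}·N(−d₂) − S·N(−d₁) = 91.961501 − 49.459228 = 42.502273 (the quoted price), and the Black–Scholes price is strictly increasing in σ, so σ is unique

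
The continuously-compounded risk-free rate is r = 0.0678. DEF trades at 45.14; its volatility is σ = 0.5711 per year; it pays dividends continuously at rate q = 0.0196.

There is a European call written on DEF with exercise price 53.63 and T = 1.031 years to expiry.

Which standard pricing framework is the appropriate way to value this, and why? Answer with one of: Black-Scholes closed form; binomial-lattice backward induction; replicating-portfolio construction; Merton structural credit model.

Key observation: a European-exercise option on DEF struck at 53.63 — a GBM underlying with constant parameters — admits an analytic price: the data contain no early exercise, no discrete tree, no debt structure.

framework: Black-Scholes closed form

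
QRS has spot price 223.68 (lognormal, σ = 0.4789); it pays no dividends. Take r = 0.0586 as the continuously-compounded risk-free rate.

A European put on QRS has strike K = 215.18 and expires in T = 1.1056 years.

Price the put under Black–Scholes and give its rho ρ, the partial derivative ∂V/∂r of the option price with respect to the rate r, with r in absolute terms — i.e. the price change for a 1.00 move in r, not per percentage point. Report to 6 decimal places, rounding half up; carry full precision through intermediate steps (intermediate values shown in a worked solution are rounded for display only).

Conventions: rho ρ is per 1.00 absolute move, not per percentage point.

price = 32.149054
ρ = -115.595404

σ√T = 0.4789·√1.1056 = 0.503551
d₁ = (ln(S/K) + (r+σ²/2)T) / (σ√T) = (ln(223.68/215.18) + (0.0586+0.4789²/2)·1.1056) / 0.503551 = (0.038742 + 0.191570) / 0.503551 = 0.457375
d₂ = d₁ − σ√T = 0.457375 − 0.503551 = -0.046177
e^{−rT} = 0.937266
N(−d₁) = 0.323701,  N(−d₂) = 0.518415
Put price V = K·e^{−rT}·N(−d₂) − S·N(−d₁) = 104.554454 − 72.405400 = 32.149054
ρ = −K·T·e^{−rT}·N(−d₂) = -115.595404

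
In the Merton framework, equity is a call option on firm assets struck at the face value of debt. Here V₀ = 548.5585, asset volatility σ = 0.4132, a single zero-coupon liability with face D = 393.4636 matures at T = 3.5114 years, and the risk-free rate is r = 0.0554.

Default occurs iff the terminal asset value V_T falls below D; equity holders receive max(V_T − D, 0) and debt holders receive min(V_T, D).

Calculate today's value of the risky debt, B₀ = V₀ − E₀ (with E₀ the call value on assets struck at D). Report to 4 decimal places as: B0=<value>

With assets at 548.5585 and a single debt payment of 393.4636 at 3.5114 years:
d₁ = [ln(V₀/D) + (r + σ²/2)T] / (σ√T)
   = [ln(548.5585/393.4636) + (0.0554 + 0.5·0.4132²)·3.5114] / (0.4132·√3.5114)
   = [0.332305 + 0.494290] / 0.774284 = 1.067560
d₂ = d₁ − σ√T = 1.067560 − 0.774284 = 0.293276
N(d₁) = 0.857141,  N(d₂) = 0.615344,  e^(−rT) = 0.823220
E₀ = V₀·N(d₁) − D·e^(−rT)·N(d₂)
   = 548.5585·0.857141 − 393.4636·0.823220·0.615344 = 270.877266
B₀ = V₀ − E₀ = 548.5585 − 270.877266 = 277.681234

B0=277.6812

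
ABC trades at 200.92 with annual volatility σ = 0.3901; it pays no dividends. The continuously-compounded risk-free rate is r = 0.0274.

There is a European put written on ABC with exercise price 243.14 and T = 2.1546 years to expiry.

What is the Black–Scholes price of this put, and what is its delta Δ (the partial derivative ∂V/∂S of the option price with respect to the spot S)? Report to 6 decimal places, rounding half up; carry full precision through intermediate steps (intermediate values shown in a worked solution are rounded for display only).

price = 63.845323
Δ = -0.477545

σ√T = 0.3901·√2.1546 = 0.572610
d₁ = (ln(S/K) + (r+σ²/2)T) / (σ√T) = (ln(200.92/243.14) + (0.0274+0.3901²/2)·2.1546) / 0.572610 = (-0.190731 + 0.222977) / 0.572610 = 0.056315
d₂ = d₁ − σ√T = 0.056315 − 0.572610 = -0.516295
e^{−rT} = 0.942673
N(−d₁) = 0.477545,  N(−d₂) = 0.697176
Put price V = K·e^{−rT}·N(−d₂) − S·N(−d₁) = 159.793715 − 95.948392 = 63.845323
Δ = −N(−d₁) = -0.477545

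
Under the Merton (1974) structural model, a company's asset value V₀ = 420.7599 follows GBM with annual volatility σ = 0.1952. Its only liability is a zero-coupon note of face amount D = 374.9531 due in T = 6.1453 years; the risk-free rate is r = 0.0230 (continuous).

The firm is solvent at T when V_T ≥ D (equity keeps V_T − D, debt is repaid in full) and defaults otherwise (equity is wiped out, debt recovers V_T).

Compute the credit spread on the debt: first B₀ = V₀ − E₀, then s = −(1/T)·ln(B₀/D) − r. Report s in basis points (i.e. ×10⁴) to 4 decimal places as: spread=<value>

spread=175.4356

Equity is a call on the firm's assets struck at D = 374.9531:
d₁ = [ln(V₀/D) + (r + σ²/2)T] / (σ√T)
   = [ln(420.7599/374.9531) + (0.0230 + 0.5·0.1952²)·6.1453] / (0.1952·√6.1453)
   = [0.115261 + 0.258419] / 0.483895 = 0.772235
d₂ = d₁ − σ√T = 0.772235 − 0.483895 = 0.288339
N(d₁) = 0.780012,  N(d₂) = 0.613456,  e^(−rT) = 0.868192
E₀ = V₀·N(d₁) − D·e^(−rT)·N(d₂)
   = 420.7599·0.780012 − 374.9531·0.868192·0.613456 = 128.498497
B₀ = V₀ − E₀ = 420.7599 − 128.498497 = 292.261403
spread = −(1/T)·ln(B₀/D) − r = −(1/6.1453)·ln(292.261403/374.9531) − 0.0230 = 0.01754356
in basis points: 0.01754356 × 10⁴ = 175.4356 bp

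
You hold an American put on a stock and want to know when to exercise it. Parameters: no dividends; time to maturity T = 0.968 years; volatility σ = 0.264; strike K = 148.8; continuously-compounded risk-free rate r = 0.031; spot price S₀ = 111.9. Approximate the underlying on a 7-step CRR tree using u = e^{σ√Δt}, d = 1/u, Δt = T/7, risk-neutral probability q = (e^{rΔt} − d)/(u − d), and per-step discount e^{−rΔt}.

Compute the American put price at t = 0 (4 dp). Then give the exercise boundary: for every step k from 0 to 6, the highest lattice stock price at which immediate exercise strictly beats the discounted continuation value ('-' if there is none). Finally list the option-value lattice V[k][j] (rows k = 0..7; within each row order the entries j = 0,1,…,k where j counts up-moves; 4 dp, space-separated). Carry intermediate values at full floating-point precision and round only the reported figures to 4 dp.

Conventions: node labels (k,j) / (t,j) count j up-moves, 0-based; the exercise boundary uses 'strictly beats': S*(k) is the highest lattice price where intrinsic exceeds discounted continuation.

price = 37.2361
boundary = - 101.4365 111.9000 101.4365 111.9000 123.4429 111.9000
tree:
37.2361
47.3635 27.3212
56.8487 36.9000 17.8753
65.4469 47.3635 26.3123 9.5018
73.2411 56.8487 36.9000 15.8378 3.1797
80.3064 65.4469 47.3635 25.3571 6.3527 0.0000
86.7111 73.2411 56.8487 36.9000 12.6919 0.0000 0.0000
92.5169 80.3064 65.4469 47.3635 25.3571 0.0000 0.0000 0.0000

Δt=0.13829, u=1.10315, d=0.90649, q=0.49732, disc=e^(-rΔt)=0.99572
k=7 terminal: V=max(K-S,0) → 92.5169 80.3064 65.4469 47.3635 25.3571 0.0000 0.0000 0.0000
k=6: j=0 S=62.0889 intr=86.7111 cont=86.0746 V=86.7111[EX]; j=1 S=75.5589 intr=73.2411 cont=72.6045 V=73.2411[EX]; j=2 S=91.9513 intr=56.8487 cont=56.2122 V=56.8487[EX]; j=3 S=111.9000 intr=36.9000 cont=36.2635 V=36.9000[EX]; j=4 S=136.1765 intr=12.6235 cont=12.6919 V=12.6919[hold]; j=5 S=165.7197 intr=0.0000 cont=0.0000 V=0.0000[hold]; j=6 S=201.6723 intr=0.0000 cont=0.0000 V=0.0000[hold]  S*(6)=111.9000
k=5: j=0 S=68.4936 intr=80.3064 cont=79.6699 V=80.3064[EX]; j=1 S=83.3531 intr=65.4469 cont=64.8103 V=65.4469[EX]; j=2 S=101.4365 intr=47.3635 cont=46.7270 V=47.3635[EX]; j=3 S=123.4429 intr=25.3571 cont=24.7545 V=25.3571[EX]; j=4 S=150.2236 intr=0.0000 cont=6.3527 V=6.3527[hold]; j=5 S=182.8144 intr=0.0000 cont=0.0000 V=0.0000[hold]  S*(5)=123.4429
k=4: j=0 S=75.5589 intr=73.2411 cont=72.6045 V=73.2411[EX]; j=1 S=91.9513 intr=56.8487 cont=56.2122 V=56.8487[EX]; j=2 S=111.9000 intr=36.9000 cont=36.2635 V=36.9000[EX]; j=3 S=136.1765 intr=12.6235 cont=15.8378 V=15.8378[hold]; j=4 S=165.7197 intr=0.0000 cont=3.1797 V=3.1797[hold]  S*(4)=111.9000
k=3: j=0 S=83.3531 intr=65.4469 cont=64.8103 V=65.4469[EX]; j=1 S=101.4365 intr=47.3635 cont=46.7270 V=47.3635[EX]; j=2 S=123.4429 intr=25.3571 cont=26.3123 V=26.3123[hold]; j=3 S=150.2236 intr=0.0000 cont=9.5018 V=9.5018[hold]  S*(3)=101.4365
k=2: j=0 S=91.9513 intr=56.8487 cont=56.2122 V=56.8487[EX]; j=1 S=111.9000 intr=36.9000 cont=36.7365 V=36.9000[EX]; j=2 S=136.1765 intr=12.6235 cont=17.8753 V=17.8753[hold]  S*(2)=111.9000
k=1: j=0 S=101.4365 intr=47.3635 cont=46.7270 V=47.3635[EX]; j=1 S=123.4429 intr=25.3571 cont=27.3212 V=27.3212[hold]  S*(1)=101.4365
k=0: j=0 S=111.9000 intr=36.9000 cont=37.2361 V=37.2361[hold]  S*(0)=-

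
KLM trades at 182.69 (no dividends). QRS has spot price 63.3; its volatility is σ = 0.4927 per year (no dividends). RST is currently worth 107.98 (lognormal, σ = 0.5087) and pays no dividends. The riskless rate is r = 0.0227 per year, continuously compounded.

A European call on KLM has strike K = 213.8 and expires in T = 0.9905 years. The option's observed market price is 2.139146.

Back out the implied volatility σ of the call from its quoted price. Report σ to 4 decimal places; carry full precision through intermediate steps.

At σ = 0.1343 the Black–Scholes value reproduces the quote:
σ√T = 0.1343·√0.9905 = 0.133661
d₁ = (ln(S/K) + (r+σ²/2)T) / (σ√T) = (ln(182.69/213.8) + (0.0227+0.1343²/2)·0.9905) / 0.133661 = (-0.157250 + 0.031417) / 0.133661 = -0.941440
d₂ = d₁ − σ√T = -0.941440 − 0.133661 = -1.075100
e^{−rT} = 0.977767
N(d₁) = 0.173240,  N(d₂) = 0.141165
V = S·N(d₁) − K·e^{−rT}·N(d₂) = 31.649177 − 29.510032 = 2.139146 (matching the quote); vega is positive throughout, so no other σ reproduces this price

sigma = 0.1343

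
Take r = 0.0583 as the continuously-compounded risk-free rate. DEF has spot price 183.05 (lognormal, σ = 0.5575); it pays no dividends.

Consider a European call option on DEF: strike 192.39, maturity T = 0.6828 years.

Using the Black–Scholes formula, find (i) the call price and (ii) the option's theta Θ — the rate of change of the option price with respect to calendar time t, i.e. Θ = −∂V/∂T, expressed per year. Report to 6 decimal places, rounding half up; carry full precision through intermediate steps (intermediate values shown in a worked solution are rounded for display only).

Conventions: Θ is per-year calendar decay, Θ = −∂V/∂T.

price = 32.604672
Θ = -28.421202

σ√T = 0.5575·√0.6828 = 0.460672
d₁ = (ln(S/K) + (r+σ²/2)T) / (σ√T) = (ln(183.05/192.39) + (0.0583+0.5575²/2)·0.6828) / 0.460672 = (-0.049765 + 0.145916) / 0.460672 = 0.208720
d₂ = d₁ − σ√T = 0.208720 − 0.460672 = -0.251952
e^{−rT} = 0.960975
N(d₁) = 0.582666,  N(d₂) = 0.400539
Call price V = S·N(d₁) − K·e^{−rT}·N(d₂) = 106.657096 − 74.052424 = 32.604672
φ(d₁) = (1/√(2π))·e^{−d₁²/2} = 0.390346
Θ = −S·φ(d₁)·σ/(2√T) − r·K·e^{−rT}·N(d₂) = −24.103946 − 4.317256 = -28.421202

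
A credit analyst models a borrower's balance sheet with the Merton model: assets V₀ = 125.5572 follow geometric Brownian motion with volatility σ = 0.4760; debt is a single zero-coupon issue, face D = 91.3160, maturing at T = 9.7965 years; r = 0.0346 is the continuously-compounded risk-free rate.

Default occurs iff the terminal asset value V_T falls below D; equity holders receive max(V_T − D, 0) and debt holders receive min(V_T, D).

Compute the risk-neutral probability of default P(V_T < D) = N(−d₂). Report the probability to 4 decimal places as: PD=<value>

PD=0.6193

Equity is a call on the firm's assets struck at D = 91.3160:
d₁ = [ln(V₀/D) + (r + σ²/2)T] / (σ√T)
   = [ln(125.5572/91.3160) + (0.0346 + 0.5·0.4760²)·9.7965] / (0.4760·√9.7965)
   = [0.318435 + 1.448785] / 1.489850 = 1.186174
d₂ = d₁ − σ√T = 1.186174 − 1.489850 = -0.303676
risk-neutral PD = N(−d₂) = N(0.303676) = 0.619313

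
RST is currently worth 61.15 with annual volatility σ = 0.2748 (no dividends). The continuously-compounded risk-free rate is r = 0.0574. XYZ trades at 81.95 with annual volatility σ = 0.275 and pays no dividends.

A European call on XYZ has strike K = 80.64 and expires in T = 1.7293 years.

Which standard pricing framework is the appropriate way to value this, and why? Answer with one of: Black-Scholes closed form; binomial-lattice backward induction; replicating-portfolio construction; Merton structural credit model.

Key observation: a European claim on XYZ (strike 80.64) — a lognormal (GBM) underlying with constant rate and volatility — has an exact closed-form value; no lattice or capital structure is involved.

framework: Black-Scholes closed form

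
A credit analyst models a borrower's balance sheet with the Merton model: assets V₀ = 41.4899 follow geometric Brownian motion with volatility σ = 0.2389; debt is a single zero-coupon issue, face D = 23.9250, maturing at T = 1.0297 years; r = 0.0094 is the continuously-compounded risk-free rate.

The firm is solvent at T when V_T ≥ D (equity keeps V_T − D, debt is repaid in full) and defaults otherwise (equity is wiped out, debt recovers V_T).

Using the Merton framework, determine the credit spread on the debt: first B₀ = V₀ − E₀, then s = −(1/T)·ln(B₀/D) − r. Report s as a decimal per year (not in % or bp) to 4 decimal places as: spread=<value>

spread=0.0011

Work the structural quantities from V₀ = 41.4899 against face 23.9250:
d₁ = [ln(V₀/D) + (r + σ²/2)T] / (σ√T)
   = [ln(41.4899/23.9250) + (0.0094 + 0.5·0.2389²)·1.0297] / (0.2389·√1.0297)
   = [0.550526 + 0.039063] / 0.242422 = 2.432082
d₂ = d₁ − σ√T = 2.432082 − 0.242422 = 2.189660
N(d₁) = 0.992494,  N(d₂) = 0.985726,  e^(−rT) = 0.990368
E₀ = V₀·N(d₁) − D·e^(−rT)·N(d₂)
   = 41.4899·0.992494 − 23.9250·0.990368·0.985726 = 17.822154
B₀ = V₀ − E₀ = 41.4899 − 17.822154 = 23.667746
spread = −(1/T)·ln(B₀/D) − r = −(1/1.0297)·ln(23.667746/23.9250) − 0.0094 = 0.00109893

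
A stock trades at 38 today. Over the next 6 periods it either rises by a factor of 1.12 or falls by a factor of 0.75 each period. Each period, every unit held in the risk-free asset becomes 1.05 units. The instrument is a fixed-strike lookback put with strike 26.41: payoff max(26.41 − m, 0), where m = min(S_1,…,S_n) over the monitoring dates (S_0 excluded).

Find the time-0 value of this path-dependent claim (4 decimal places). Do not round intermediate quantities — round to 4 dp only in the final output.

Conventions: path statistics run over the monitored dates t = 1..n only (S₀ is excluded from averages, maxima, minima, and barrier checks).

price = 0.5490

Risk-neutral up-probability p* = (R−d)/(u−d) = (1.05−0.75)/(1.12−0.75) = 0.8108; the claim prices as the p*-weighted sum of path payoffs discounted by R^6.
Enumerate all 2^6 = 64 price paths (U = up ×1.12, D = down ×0.75); each path with k up-moves has probability p*^k·(1−p*)^(6−k).
DDDDDD: m=6.7632, payoff=19.6468, prob=0.000046
UDDDDD: m=10.0997, payoff=16.3103, prob=0.000197
DUDDDD: m=10.0997, payoff=16.3103, prob=0.000197
UUDDDD: m=15.0822, payoff=11.3278, prob=0.000842
DDUDDD: m=10.0997, payoff=16.3103, prob=0.000197
UDUDDD: m=15.0822, payoff=11.3278, prob=0.000842
DUUDDD: m=15.0822, payoff=11.3278, prob=0.000842
UUUDDD: m=22.5228, payoff=3.8872, prob=0.003610
DDDUDD: m=10.0997, payoff=16.3103, prob=0.000197
UDDUDD: m=15.0822, payoff=11.3278, prob=0.000842
DUDUDD: m=15.0822, payoff=11.3278, prob=0.000842
UUDUDD: m=22.5228, payoff=3.8872, prob=0.003610
DDUUDD: m=15.0822, payoff=11.3278, prob=0.000842
UDUUDD: m=22.5228, payoff=3.8872, prob=0.003610
DUUUDD: m=22.5228, payoff=3.8872, prob=0.003610
UUUUDD: m=33.6340, payoff=0.0000, prob=0.015469
DDDDUD: m=10.0997, payoff=16.3103, prob=0.000197
UDDDUD: m=15.0822, payoff=11.3278, prob=0.000842
DUDDUD: m=15.0822, payoff=11.3278, prob=0.000842
UUDDUD: m=22.5228, payoff=3.8872, prob=0.003610
DDUDUD: m=15.0822, payoff=11.3278, prob=0.000842
UDUDUD: m=22.5228, payoff=3.8872, prob=0.003610
DUUDUD: m=22.5228, payoff=3.8872, prob=0.003610
UUUDUD: m=33.6340, payoff=0.0000, prob=0.015469
DDDUUD: m=15.0822, payoff=11.3278, prob=0.000842
UDDUUD: m=22.5228, payoff=3.8872, prob=0.003610
DUDUUD: m=22.5228, payoff=3.8872, prob=0.003610
UUDUUD: m=33.6340, payoff=0.0000, prob=0.015469
DDUUUD: m=21.3750, payoff=5.0350, prob=0.003610
UDUUUD: m=31.9200, payoff=0.0000, prob=0.015469
DUUUUD: m=28.5000, payoff=0.0000, prob=0.015469
UUUUUD: m=42.5600, payoff=0.0000, prob=0.066297
DDDDDU: m=9.0176, payoff=17.3924, prob=0.000197
UDDDDU: m=13.4663, payoff=12.9437, prob=0.000842
DUDDDU: m=13.4663, payoff=12.9437, prob=0.000842
UUDDDU: m=20.1096, payoff=6.3004, prob=0.003610
DDUDDU: m=13.4663, payoff=12.9437, prob=0.000842
UDUDDU: m=20.1096, payoff=6.3004, prob=0.003610
DUUDDU: m=20.1096, payoff=6.3004, prob=0.003610
UUUDDU: m=30.0303, payoff=0.0000, prob=0.015469
DDDUDU: m=13.4663, payoff=12.9437, prob=0.000842
UDDUDU: m=20.1096, payoff=6.3004, prob=0.003610
DUDUDU: m=20.1096, payoff=6.3004, prob=0.003610
UUDUDU: m=30.0303, payoff=0.0000, prob=0.015469
DDUUDU: m=20.1096, payoff=6.3004, prob=0.003610
UDUUDU: m=30.0303, payoff=0.0000, prob=0.015469
DUUUDU: m=28.5000, payoff=0.0000, prob=0.015469
UUUUDU: m=42.5600, payoff=0.0000, prob=0.066297
DDDDUU: m=12.0234, payoff=14.3866, prob=0.000842
UDDDUU: m=17.9550, payoff=8.4550, prob=0.003610
DUDDUU: m=17.9550, payoff=8.4550, prob=0.003610
UUDDUU: m=26.8128, payoff=0.0000, prob=0.015469
DDUDUU: m=17.9550, payoff=8.4550, prob=0.003610
UDUDUU: m=26.8128, payoff=0.0000, prob=0.015469
DUUDUU: m=26.8128, payoff=0.0000, prob=0.015469
UUUDUU: m=40.0404, payoff=0.0000, prob=0.066297
DDDUUU: m=16.0312, payoff=10.3788, prob=0.003610
UDDUUU: m=23.9400, payoff=2.4700, prob=0.015469
DUDUUU: m=23.9400, payoff=2.4700, prob=0.015469
UUDUUU: m=35.7504, payoff=0.0000, prob=0.066297
DDUUUU: m=21.3750, payoff=5.0350, prob=0.015469
UDUUUU: m=31.9200, payoff=0.0000, prob=0.066297
DUUUUU: m=28.5000, payoff=0.0000, prob=0.066297
UUUUUU: m=42.5600, payoff=0.0000, prob=0.284130
Price = Σ prob·payoff / R^6 = 0.735697 / 1.340096 = 0.5490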